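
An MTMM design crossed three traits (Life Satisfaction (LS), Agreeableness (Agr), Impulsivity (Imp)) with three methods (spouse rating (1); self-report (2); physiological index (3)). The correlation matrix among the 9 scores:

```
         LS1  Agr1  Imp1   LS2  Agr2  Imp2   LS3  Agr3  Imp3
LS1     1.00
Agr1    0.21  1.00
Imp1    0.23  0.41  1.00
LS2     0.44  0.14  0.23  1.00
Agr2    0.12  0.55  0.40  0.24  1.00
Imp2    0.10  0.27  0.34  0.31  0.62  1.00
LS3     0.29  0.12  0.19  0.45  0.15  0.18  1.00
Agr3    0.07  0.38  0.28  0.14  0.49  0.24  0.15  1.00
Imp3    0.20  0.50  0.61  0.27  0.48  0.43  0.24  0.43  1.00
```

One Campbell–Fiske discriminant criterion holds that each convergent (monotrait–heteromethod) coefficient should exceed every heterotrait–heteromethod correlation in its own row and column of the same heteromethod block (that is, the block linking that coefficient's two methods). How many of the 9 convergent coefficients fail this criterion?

3

Checking each validity diagonal entry against its comparison values:
LS (methods 1·2): 0.44 vs {0.12, 0.14, 0.10, 0.23} → pass.
LS (methods 1·3): 0.29 vs {0.07, 0.12, 0.20, 0.19} → pass.
LS (methods 2·3): 0.45 vs {0.14, 0.15, 0.27, 0.18} → pass.
Agr (methods 1·2): 0.55 vs {0.14, 0.12, 0.27, 0.40} → pass.
Agr (methods 1·3): 0.38 vs {0.12, 0.07, 0.50, 0.28} → fail.
Agr (methods 2·3): 0.49 vs {0.15, 0.14, 0.48, 0.24} → pass.
Imp (methods 1·2): 0.34 vs {0.23, 0.10, 0.40, 0.27} → fail.
Imp (methods 1·3): 0.61 vs {0.19, 0.20, 0.28, 0.50} → pass.
Imp (methods 2·3): 0.43 vs {0.18, 0.27, 0.24, 0.48} → fail.
3 of 9 fail.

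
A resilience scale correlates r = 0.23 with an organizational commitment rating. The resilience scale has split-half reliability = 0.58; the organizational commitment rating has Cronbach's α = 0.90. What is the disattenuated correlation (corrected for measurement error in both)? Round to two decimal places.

0.32

r_true = r_obs / √(r_xx · r_yy) = 0.23 / √(0.58 × 0.90) = 0.23 / √0.5220 = 0.23 / 0.7225 ≈ 0.32.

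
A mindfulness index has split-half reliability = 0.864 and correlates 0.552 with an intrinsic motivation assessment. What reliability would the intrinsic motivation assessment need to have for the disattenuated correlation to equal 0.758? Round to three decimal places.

r_true = r_obs / √(r_xx · r_yy) ⇒ 0.758 = 0.552 / √(0.864 · r_yy).
√(0.864 · r_yy) = 0.552 / 0.758 = 0.7282; 0.864 · r_yy = 0.5303; r_yy = 0.5303 / 0.864 ≈ 0.614.

0.614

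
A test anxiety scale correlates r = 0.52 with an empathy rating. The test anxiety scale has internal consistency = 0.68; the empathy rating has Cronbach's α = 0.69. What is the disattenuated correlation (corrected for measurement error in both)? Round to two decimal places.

0.76

r_true = r_obs / √(r_xx · r_yy) = 0.52 / √(0.68 × 0.69) = 0.52 / √0.4692 = 0.52 / 0.6850 ≈ 0.76.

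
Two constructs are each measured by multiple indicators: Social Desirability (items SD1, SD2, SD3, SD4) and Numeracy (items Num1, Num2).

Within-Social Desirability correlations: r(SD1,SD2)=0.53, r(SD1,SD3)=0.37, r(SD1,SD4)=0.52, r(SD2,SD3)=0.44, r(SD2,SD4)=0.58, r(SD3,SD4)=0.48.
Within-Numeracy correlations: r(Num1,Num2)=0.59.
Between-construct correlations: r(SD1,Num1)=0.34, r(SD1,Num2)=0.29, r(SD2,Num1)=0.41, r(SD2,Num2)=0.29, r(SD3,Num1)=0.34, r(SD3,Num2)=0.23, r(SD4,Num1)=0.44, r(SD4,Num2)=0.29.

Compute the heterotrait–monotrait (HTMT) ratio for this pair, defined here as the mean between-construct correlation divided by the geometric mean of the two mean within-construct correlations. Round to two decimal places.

Mean heterotrait r = 2.63/8 = 0.3288.
Mean within-SD = 2.92/6 = 0.4867; mean within-Num = 0.59/1 = 0.5900.
Geometric mean = √(0.4867 × 0.5900) = 0.5359.
HTMT = 0.3288 / 0.5359 = 0.61.

0.61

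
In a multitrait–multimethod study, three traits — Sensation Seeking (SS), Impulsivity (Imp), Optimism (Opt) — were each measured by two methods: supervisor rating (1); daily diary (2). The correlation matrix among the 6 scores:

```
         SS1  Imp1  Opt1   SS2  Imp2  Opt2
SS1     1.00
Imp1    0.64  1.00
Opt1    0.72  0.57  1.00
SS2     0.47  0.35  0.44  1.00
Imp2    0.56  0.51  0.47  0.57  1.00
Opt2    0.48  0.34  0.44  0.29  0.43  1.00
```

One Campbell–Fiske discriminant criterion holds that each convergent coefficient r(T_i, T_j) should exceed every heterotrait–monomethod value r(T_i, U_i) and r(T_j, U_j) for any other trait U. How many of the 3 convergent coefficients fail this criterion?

Each convergent coefficient versus the relevant comparison correlations:
SS (methods 1·2): 0.47 vs {0.64, 0.57, 0.72, 0.29} → fail.
Imp (methods 1·2): 0.51 vs {0.64, 0.57, 0.57, 0.43} → fail.
Opt (methods 1·2): 0.44 vs {0.72, 0.29, 0.57, 0.43} → fail.
3 of 3 fail.

3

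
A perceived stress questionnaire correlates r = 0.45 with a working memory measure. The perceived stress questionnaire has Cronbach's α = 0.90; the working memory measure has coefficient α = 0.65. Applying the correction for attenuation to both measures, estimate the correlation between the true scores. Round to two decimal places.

0.59

r_true = r_obs / √(r_xx · r_yy) = 0.45 / √(0.90 × 0.65) = 0.45 / √0.5850 = 0.45 / 0.7649 ≈ 0.59.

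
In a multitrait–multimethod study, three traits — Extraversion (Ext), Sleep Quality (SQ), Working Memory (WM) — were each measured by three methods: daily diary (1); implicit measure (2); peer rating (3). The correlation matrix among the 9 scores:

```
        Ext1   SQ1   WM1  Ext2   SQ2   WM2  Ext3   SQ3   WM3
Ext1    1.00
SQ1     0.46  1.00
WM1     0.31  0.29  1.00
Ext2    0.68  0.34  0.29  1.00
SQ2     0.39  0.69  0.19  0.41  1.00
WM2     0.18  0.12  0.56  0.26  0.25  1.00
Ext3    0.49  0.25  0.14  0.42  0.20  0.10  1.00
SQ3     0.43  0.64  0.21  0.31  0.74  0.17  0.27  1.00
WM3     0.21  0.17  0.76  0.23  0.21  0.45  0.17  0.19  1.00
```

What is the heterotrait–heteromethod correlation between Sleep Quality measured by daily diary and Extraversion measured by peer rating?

0.25

Different traits and methods: r(SQ1, Ext3) = 0.25.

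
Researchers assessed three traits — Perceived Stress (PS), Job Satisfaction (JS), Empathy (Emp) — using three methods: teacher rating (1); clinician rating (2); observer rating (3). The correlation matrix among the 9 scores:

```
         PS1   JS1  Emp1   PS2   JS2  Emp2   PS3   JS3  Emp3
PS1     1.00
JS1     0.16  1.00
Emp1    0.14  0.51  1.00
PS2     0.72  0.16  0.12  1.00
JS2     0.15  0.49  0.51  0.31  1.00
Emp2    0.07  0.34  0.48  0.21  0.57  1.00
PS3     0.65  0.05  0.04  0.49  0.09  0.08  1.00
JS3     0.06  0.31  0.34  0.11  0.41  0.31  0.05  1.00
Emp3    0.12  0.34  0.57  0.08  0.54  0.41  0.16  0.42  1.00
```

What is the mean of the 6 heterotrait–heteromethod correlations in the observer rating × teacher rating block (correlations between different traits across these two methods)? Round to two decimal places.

0.16

HTHM values (method 3 × method 1): 0.05, 0.04, 0.06, 0.34, 0.12, 0.34; mean = 0.95/6 = 0.16.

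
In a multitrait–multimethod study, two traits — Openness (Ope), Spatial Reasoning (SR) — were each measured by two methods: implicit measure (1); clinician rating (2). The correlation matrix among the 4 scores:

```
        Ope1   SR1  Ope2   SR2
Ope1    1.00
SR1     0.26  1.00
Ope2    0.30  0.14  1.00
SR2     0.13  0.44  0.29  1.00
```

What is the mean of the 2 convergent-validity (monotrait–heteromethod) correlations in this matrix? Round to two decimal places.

0.37

Convergent values: 0.30, 0.44; mean = 0.74/2 = 0.37.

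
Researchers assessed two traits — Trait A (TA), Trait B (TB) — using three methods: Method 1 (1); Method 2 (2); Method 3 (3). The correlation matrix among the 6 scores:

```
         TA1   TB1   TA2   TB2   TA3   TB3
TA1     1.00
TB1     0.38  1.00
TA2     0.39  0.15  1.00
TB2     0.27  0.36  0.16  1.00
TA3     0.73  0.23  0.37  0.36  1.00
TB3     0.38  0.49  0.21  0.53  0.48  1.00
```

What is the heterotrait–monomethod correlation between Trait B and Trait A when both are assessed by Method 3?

0.48

Different traits, same method: r(TB3, TA3) = 0.48.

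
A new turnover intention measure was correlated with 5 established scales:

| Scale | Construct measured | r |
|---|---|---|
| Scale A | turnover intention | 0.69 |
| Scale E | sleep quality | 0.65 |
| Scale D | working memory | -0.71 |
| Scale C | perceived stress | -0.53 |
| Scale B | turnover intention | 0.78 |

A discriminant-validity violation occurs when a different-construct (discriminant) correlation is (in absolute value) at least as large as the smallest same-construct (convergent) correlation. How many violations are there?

Convergent (same construct = turnover intention): Scale A, Scale B.
Smallest convergent = 0.69. Discriminant |r|: 0.65, 0.71, 0.53; count ≥ 0.69 → 1.

1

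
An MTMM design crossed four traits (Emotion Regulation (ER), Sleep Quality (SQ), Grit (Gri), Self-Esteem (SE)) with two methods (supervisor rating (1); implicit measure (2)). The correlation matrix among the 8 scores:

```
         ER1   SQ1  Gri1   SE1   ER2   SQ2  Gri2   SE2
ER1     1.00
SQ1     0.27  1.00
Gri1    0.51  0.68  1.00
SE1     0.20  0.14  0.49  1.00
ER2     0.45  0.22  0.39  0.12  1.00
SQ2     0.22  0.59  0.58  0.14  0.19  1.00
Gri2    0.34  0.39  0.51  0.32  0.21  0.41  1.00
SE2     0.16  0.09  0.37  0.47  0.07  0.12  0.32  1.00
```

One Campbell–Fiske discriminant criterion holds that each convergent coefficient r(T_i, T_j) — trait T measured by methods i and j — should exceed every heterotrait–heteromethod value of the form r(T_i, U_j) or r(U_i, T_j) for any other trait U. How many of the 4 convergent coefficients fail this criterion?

Convergent coefficients and their comparison sets:
ER (methods 1·2): 0.45 vs {0.22, 0.22, 0.34, 0.39, 0.16, 0.12} → pass.
SQ (methods 1·2): 0.59 vs {0.22, 0.22, 0.39, 0.58, 0.09, 0.14} → pass.
Gri (methods 1·2): 0.51 vs {0.39, 0.34, 0.58, 0.39, 0.37, 0.32} → fail.
SE (methods 1·2): 0.47 vs {0.12, 0.16, 0.14, 0.09, 0.32, 0.37} → pass.
1 of 4 fail.

1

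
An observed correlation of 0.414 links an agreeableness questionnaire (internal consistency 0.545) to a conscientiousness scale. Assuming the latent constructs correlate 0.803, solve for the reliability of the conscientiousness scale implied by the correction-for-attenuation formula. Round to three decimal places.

r_true = r_obs / √(r_xx · r_yy) ⇒ 0.803 = 0.414 / √(0.545 · r_yy).
√(0.545 · r_yy) = 0.414 / 0.803 = 0.5156; 0.545 · r_yy = 0.2658; r_yy = 0.2658 / 0.545 ≈ 0.488.

0.488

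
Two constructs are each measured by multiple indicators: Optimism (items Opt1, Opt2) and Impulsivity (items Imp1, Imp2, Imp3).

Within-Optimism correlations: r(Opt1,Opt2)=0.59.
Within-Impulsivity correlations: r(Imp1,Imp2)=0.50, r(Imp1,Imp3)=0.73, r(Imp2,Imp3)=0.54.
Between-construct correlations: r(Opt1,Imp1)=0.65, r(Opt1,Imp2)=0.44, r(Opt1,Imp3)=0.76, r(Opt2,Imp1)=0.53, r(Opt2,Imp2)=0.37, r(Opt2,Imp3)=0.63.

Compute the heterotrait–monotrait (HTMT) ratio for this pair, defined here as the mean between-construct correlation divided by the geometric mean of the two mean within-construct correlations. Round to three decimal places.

0.955

Mean between = 3.38/6 = 0.5633.
Mean within-Opt = 0.59/1 = 0.5900; mean within-Imp = 1.77/3 = 0.5900.
Geometric mean = √(0.5900 × 0.5900) = 0.5900.
HTMT = 0.5633 / 0.5900 = 0.955.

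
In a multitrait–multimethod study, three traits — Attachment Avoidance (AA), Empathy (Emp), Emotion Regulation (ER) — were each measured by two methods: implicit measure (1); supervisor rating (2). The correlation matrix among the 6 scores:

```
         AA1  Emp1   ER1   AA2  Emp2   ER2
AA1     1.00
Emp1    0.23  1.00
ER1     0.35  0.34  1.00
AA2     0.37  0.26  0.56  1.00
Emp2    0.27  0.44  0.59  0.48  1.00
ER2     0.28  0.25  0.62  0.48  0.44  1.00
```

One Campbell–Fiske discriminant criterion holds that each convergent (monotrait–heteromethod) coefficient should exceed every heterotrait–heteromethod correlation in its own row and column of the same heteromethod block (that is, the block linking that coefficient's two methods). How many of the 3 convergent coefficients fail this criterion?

Checking each validity diagonal entry against its comparison values:
AA (methods 1·2): 0.37 vs {0.27, 0.26, 0.28, 0.56} → fail.
Emp (methods 1·2): 0.44 vs {0.26, 0.27, 0.25, 0.59} → fail.
ER (methods 1·2): 0.62 vs {0.56, 0.28, 0.59, 0.25} → pass.
2 of 3 fail.

2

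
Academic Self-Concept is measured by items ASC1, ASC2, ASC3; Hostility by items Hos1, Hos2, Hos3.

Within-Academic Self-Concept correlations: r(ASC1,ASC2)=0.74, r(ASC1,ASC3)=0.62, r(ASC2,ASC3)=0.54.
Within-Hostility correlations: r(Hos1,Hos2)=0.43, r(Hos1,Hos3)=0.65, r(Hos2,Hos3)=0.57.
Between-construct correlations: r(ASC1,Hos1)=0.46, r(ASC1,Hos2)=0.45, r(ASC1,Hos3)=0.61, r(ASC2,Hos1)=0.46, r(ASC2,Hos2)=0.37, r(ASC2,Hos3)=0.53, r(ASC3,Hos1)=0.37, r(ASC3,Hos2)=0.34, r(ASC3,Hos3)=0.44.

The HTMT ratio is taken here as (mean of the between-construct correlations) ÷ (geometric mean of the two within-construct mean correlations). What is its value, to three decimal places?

Mean between = 4.03/9 = 0.4478.
Mean within-ASC = 1.90/3 = 0.6333; mean within-Hos = 1.65/3 = 0.5500.
Geometric mean = √(0.6333 × 0.5500) = 0.5902.
HTMT = 0.4478 / 0.5902 = 0.759.

0.759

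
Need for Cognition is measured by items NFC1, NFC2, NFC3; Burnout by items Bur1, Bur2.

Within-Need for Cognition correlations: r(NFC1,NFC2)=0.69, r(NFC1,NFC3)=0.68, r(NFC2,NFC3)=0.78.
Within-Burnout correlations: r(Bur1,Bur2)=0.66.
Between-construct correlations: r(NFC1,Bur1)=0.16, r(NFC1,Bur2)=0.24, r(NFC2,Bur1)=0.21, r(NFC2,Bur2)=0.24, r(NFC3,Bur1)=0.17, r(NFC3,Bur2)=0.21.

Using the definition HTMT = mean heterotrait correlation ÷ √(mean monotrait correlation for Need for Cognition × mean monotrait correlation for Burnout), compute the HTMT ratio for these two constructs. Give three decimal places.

0.298

Between-construct mean = 1.23/6 = 0.2050.
Mean within-NFC = 2.15/3 = 0.7167; mean within-Bur = 0.66/1 = 0.6600.
Geometric mean = √(0.7167 × 0.6600) = 0.6878.
HTMT = 0.2050 / 0.6878 = 0.298.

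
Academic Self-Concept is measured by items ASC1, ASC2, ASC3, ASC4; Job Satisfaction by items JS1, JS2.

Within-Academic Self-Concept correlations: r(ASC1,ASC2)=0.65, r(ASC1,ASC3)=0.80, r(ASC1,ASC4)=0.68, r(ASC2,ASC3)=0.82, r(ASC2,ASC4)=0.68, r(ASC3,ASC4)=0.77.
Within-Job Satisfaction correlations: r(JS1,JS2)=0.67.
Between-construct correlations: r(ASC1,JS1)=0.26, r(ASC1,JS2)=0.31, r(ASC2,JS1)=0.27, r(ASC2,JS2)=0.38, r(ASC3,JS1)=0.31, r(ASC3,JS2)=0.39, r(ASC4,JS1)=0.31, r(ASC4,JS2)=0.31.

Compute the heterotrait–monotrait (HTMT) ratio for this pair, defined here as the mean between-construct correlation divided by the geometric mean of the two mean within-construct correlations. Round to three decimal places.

Mean heterotrait r = 2.54/8 = 0.3175.
Mean within-ASC = 4.40/6 = 0.7333; mean within-JS = 0.67/1 = 0.6700.
Geometric mean = √(0.7333 × 0.6700) = 0.7009.
HTMT = 0.3175 / 0.7009 = 0.453.

0.453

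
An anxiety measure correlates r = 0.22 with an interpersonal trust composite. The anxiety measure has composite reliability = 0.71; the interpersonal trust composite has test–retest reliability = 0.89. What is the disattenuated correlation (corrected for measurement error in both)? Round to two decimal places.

r_true = r_obs / √(r_xx · r_yy) = 0.22 / √(0.71 × 0.89) = 0.22 / √0.6319 = 0.22 / 0.7949 ≈ 0.28.

0.28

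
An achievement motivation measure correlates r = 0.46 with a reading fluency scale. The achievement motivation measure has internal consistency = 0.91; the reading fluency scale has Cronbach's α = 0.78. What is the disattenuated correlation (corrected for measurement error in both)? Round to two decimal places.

r_true = r_obs / √(r_xx · r_yy) = 0.46 / √(0.91 × 0.78) = 0.46 / √0.7098 = 0.46 / 0.8425 ≈ 0.55.

0.55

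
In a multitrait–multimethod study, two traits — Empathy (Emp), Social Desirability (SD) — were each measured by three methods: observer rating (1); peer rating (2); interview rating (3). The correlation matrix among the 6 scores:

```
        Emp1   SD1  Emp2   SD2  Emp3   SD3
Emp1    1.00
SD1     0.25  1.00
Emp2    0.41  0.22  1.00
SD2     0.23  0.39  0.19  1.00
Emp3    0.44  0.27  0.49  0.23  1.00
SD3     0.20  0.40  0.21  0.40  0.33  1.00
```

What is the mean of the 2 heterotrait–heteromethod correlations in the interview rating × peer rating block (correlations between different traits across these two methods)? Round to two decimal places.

HTHM values (method 3 × method 2): 0.23, 0.21; mean = 0.44/2 = 0.22.

0.22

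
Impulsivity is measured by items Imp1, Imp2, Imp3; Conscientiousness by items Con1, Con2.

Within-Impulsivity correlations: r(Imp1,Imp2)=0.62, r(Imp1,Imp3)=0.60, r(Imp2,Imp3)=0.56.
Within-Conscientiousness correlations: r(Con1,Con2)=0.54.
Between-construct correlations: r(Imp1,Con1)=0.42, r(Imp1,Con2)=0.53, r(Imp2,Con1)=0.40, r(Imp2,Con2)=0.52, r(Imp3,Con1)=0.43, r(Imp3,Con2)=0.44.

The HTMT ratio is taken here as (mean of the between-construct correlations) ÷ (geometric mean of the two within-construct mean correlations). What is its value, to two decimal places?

0.81

Mean heterotrait r = 2.74/6 = 0.4567.
Mean within-Imp = 1.78/3 = 0.5933; mean within-Con = 0.54/1 = 0.5400.
Geometric mean = √(0.5933 × 0.5400) = 0.5660.
HTMT = 0.4567 / 0.5660 = 0.81.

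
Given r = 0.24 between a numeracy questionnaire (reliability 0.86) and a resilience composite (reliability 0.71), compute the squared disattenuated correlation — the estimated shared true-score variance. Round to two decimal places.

0.09

Disattenuated r = 0.24 / √(0.86 × 0.71) = 0.24 / 0.7814 = 0.3071.
Shared true-score variance = 0.3071² = 0.0943 ≈ 0.09.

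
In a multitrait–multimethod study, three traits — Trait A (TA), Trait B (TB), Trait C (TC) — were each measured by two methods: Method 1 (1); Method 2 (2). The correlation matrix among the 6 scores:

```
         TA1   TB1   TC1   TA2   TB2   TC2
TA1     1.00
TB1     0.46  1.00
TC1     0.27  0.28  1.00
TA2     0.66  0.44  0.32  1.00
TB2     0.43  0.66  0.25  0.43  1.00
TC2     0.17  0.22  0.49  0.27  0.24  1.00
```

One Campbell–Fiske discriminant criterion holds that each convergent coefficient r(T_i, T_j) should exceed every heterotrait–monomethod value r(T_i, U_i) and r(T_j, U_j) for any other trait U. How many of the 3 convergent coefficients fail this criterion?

0

Each convergent coefficient versus the relevant comparison correlations:
TA (methods 1·2): 0.66 vs {0.46, 0.43, 0.27, 0.27} → pass.
TB (methods 1·2): 0.66 vs {0.46, 0.43, 0.28, 0.24} → pass.
TC (methods 1·2): 0.49 vs {0.27, 0.27, 0.28, 0.24} → pass.
0 of 3 fail.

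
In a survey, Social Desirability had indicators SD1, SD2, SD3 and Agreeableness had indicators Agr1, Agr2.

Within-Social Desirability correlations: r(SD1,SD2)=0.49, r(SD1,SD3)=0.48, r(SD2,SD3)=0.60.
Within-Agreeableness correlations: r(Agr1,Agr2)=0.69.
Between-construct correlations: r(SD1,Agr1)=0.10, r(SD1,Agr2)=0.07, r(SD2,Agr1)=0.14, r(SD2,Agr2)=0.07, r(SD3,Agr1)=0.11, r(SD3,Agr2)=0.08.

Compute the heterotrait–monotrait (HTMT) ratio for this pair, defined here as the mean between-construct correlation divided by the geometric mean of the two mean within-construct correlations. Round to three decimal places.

0.158

Mean between = 0.57/6 = 0.0950.
Mean within-SD = 1.57/3 = 0.5233; mean within-Agr = 0.69/1 = 0.6900.
Geometric mean = √(0.5233 × 0.6900) = 0.6009.
HTMT = 0.0950 / 0.6009 = 0.158.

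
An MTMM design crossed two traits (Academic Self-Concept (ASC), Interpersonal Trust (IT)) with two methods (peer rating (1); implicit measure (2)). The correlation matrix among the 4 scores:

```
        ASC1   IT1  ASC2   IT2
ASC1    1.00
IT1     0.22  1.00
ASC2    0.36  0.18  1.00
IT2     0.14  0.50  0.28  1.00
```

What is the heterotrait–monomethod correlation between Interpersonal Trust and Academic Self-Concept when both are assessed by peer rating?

0.22

Different traits, same method: r(IT1, ASC1) = 0.22.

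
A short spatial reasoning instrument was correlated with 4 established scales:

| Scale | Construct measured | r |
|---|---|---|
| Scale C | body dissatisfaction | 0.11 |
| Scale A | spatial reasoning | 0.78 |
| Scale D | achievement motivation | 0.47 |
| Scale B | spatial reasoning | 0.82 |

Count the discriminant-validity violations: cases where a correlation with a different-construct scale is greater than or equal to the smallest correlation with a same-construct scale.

0

Convergent (same construct = spatial reasoning): Scale A, Scale B.
Smallest convergent = 0.78. Discriminant values: 0.11, 0.47; count ≥ 0.78 → 0.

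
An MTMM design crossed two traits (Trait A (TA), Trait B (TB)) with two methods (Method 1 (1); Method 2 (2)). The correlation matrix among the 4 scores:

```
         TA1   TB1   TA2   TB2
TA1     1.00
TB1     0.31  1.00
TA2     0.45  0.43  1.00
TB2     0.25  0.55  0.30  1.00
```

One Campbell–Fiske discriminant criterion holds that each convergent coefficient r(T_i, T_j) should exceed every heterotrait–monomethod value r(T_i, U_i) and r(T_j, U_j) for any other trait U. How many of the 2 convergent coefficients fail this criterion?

Convergent coefficients and their comparison sets:
TA (methods 1·2): 0.45 vs {0.31, 0.30} → pass.
TB (methods 1·2): 0.55 vs {0.31, 0.30} → pass.
0 of 2 fail.

0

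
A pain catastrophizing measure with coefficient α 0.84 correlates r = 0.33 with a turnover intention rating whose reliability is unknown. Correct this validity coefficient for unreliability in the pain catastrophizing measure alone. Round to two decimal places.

0.36

Single correction: r_c = r_obs / √r_xx = 0.33 / √0.84 = 0.33 / 0.9165 ≈ 0.36.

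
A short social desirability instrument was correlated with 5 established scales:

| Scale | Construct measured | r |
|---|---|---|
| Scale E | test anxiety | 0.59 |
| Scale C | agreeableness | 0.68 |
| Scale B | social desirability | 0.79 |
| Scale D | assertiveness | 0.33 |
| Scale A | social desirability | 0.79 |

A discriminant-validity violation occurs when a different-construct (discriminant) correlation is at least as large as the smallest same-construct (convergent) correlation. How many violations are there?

0

Convergent (same construct = social desirability): Scale B, Scale A.
Smallest convergent = 0.79. Discriminant values: 0.59, 0.68, 0.33; count ≥ 0.79 → 0.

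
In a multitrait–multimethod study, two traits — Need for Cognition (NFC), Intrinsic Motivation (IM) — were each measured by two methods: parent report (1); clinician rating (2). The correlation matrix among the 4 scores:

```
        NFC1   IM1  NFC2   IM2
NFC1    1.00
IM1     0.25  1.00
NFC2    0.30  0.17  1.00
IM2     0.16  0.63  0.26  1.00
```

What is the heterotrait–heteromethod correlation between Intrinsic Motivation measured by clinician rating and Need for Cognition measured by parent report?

0.16

Different traits and methods: r(IM2, NFC1) = 0.16.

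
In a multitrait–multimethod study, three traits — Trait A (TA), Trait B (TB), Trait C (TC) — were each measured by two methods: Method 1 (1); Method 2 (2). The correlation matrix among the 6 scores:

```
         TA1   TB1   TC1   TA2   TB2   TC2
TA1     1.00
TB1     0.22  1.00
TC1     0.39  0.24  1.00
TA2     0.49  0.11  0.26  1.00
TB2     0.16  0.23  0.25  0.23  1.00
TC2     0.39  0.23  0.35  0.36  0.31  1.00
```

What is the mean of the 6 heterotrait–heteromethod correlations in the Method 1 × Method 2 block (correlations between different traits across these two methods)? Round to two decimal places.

HTHM values (method 1 × method 2): 0.16, 0.39, 0.11, 0.23, 0.26, 0.25; mean = 1.40/6 = 0.23.

0.23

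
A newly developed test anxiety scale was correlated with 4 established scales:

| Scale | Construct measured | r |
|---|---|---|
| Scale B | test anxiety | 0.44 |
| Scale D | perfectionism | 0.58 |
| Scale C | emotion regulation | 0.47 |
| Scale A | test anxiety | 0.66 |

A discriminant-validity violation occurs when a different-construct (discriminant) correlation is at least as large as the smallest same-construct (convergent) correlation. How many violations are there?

2

Convergent (same construct = test anxiety): Scale B, Scale A.
Smallest convergent = 0.44. Discriminant values: 0.58, 0.47; count ≥ 0.44 → 2.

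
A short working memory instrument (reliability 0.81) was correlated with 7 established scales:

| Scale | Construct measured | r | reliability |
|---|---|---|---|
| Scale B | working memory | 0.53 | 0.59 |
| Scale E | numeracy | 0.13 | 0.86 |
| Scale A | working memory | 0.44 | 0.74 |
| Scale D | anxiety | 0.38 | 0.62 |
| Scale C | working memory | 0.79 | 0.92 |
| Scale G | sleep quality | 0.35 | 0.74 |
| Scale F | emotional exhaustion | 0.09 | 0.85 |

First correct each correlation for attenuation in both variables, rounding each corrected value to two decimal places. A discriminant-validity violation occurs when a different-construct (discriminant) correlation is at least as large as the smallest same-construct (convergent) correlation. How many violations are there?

Disattenuated r (r / √(r_scale · r_new)):
  Scale B (conv): 0.53 / √(0.59·0.81) = 0.77
  Scale E (disc): 0.13 / √(0.86·0.81) = 0.16
  Scale A (conv): 0.44 / √(0.74·0.81) = 0.57
  Scale D (disc): 0.38 / √(0.62·0.81) = 0.54
  Scale C (conv): 0.79 / √(0.92·0.81) = 0.92
  Scale G (disc): 0.35 / √(0.74·0.81) = 0.45
  Scale F (disc): 0.09 / √(0.85·0.81) = 0.11
Smallest convergent = 0.57. Discriminant values: 0.16, 0.54, 0.45, 0.11; count ≥ 0.57 → 0.

0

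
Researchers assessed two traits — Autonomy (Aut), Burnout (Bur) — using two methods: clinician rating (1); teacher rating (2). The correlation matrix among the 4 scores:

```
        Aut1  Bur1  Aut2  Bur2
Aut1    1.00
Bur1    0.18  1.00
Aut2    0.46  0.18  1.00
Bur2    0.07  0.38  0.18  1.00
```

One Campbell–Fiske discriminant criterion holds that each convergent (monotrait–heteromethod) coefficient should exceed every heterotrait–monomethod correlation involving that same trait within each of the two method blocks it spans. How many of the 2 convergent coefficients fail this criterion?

0

Each convergent coefficient versus the relevant comparison correlations:
Aut (methods 1·2): 0.46 vs {0.18, 0.18} → pass.
Bur (methods 1·2): 0.38 vs {0.18, 0.18} → pass.
0 of 2 fail.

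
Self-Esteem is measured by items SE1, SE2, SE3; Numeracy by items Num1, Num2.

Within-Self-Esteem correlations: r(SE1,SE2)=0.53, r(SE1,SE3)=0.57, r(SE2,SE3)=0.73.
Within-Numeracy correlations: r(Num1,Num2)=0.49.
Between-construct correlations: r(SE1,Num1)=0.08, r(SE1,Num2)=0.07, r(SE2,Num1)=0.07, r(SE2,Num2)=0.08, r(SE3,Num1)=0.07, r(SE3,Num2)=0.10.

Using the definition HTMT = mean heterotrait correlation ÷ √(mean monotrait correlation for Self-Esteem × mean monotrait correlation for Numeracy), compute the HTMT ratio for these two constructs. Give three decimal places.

0.143

Between-construct mean = 0.47/6 = 0.0783.
Mean within-SE = 1.83/3 = 0.6100; mean within-Num = 0.49/1 = 0.4900.
Geometric mean = √(0.6100 × 0.4900) = 0.5467.
HTMT = 0.0783 / 0.5467 = 0.143.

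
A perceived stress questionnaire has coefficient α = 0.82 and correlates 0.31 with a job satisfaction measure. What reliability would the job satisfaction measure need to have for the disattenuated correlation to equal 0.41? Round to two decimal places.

0.70

r_true = r_obs / √(r_xx · r_yy) ⇒ 0.41 = 0.31 / √(0.82 · r_yy).
√(0.82 · r_yy) = 0.31 / 0.41 = 0.7561; 0.82 · r_yy = 0.5717; r_yy = 0.5717 / 0.82 ≈ 0.70.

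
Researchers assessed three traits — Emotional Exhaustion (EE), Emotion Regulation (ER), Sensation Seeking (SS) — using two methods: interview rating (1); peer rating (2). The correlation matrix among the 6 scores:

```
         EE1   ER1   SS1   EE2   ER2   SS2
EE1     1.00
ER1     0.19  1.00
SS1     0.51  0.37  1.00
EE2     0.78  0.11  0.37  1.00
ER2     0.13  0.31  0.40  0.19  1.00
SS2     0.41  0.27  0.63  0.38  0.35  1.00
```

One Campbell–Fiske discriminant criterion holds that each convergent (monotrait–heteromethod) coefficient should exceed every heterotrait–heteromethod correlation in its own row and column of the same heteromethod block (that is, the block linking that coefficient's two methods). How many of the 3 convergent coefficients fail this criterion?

1

Checking each validity diagonal entry against its comparison values:
EE (methods 1·2): 0.78 vs {0.13, 0.11, 0.41, 0.37} → pass.
ER (methods 1·2): 0.31 vs {0.11, 0.13, 0.27, 0.40} → fail.
SS (methods 1·2): 0.63 vs {0.37, 0.41, 0.40, 0.27} → pass.
1 of 3 fail.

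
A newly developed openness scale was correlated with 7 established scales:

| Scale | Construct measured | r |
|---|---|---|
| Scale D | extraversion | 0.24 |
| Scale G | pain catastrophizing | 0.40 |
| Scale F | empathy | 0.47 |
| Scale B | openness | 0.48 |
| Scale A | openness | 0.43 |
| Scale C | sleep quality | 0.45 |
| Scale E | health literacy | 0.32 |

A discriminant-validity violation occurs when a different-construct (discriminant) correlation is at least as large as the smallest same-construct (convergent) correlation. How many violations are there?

2

Convergent (same construct = openness): Scale B, Scale A.
Smallest convergent = 0.43. Discriminant values: 0.24, 0.40, 0.47, 0.45, 0.32; count ≥ 0.43 → 2.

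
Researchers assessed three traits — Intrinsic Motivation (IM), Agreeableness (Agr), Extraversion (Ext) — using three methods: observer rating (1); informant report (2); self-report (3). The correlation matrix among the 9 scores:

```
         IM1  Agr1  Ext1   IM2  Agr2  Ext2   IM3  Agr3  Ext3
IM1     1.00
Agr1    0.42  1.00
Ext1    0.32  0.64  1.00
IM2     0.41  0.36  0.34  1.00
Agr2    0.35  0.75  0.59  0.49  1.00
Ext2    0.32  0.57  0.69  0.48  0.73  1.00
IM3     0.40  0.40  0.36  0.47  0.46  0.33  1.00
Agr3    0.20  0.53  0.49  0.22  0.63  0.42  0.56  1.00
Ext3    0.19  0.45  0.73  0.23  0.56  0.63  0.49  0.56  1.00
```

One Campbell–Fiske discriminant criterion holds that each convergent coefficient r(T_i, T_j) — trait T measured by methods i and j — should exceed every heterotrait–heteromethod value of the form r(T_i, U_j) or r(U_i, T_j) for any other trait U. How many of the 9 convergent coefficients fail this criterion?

Checking each validity diagonal entry against its comparison values:
IM (methods 1·2): 0.41 vs {0.35, 0.36, 0.32, 0.34} → pass.
IM (methods 1·3): 0.40 vs {0.20, 0.40, 0.19, 0.36} → fail.
IM (methods 2·3): 0.47 vs {0.22, 0.46, 0.23, 0.33} → pass.
Agr (methods 1·2): 0.75 vs {0.36, 0.35, 0.57, 0.59} → pass.
Agr (methods 1·3): 0.53 vs {0.40, 0.20, 0.45, 0.49} → pass.
Agr (methods 2·3): 0.63 vs {0.46, 0.22, 0.56, 0.42} → pass.
Ext (methods 1·2): 0.69 vs {0.34, 0.32, 0.59, 0.57} → pass.
Ext (methods 1·3): 0.73 vs {0.36, 0.19, 0.49, 0.45} → pass.
Ext (methods 2·3): 0.63 vs {0.33, 0.23, 0.42, 0.56} → pass.
1 of 9 fail.

1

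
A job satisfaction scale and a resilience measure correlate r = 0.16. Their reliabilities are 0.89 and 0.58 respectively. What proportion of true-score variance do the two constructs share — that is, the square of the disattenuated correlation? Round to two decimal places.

0.05

Disattenuated r = 0.16 / √(0.89 × 0.58) = 0.16 / 0.7185 = 0.2227.
Shared true-score variance = 0.2227² = 0.0496 ≈ 0.05.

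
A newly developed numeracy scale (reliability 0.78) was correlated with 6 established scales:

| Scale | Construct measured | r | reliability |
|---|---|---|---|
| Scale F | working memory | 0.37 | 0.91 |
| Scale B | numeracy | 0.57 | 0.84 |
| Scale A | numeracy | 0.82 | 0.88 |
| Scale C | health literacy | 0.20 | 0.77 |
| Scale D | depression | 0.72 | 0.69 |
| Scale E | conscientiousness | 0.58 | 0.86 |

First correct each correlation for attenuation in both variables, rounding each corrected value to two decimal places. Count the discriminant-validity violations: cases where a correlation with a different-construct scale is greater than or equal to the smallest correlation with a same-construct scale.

2

Disattenuated r (r / √(r_scale · r_new)):
  Scale F (disc): 0.37 / √(0.91·0.78) = 0.44
  Scale B (conv): 0.57 / √(0.84·0.78) = 0.70
  Scale A (conv): 0.82 / √(0.88·0.78) = 0.99
  Scale C (disc): 0.20 / √(0.77·0.78) = 0.26
  Scale D (disc): 0.72 / √(0.69·0.78) = 0.98
  Scale E (disc): 0.58 / √(0.86·0.78) = 0.71
Smallest convergent = 0.70. Discriminant values: 0.44, 0.26, 0.98, 0.71; count ≥ 0.70 → 2.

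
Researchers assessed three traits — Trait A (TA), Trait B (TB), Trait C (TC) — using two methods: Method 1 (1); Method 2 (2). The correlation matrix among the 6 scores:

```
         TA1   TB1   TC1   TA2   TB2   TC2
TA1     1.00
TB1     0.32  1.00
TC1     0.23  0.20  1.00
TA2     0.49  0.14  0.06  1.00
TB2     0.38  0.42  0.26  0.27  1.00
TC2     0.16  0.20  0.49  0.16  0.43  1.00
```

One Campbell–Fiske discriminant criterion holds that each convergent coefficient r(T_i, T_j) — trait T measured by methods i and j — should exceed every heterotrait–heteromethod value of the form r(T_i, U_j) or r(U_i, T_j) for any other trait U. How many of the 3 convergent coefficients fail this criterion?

0

Checking each validity diagonal entry against its comparison values:
TA (methods 1·2): 0.49 vs {0.38, 0.14, 0.16, 0.06} → pass.
TB (methods 1·2): 0.42 vs {0.14, 0.38, 0.20, 0.26} → pass.
TC (methods 1·2): 0.49 vs {0.06, 0.16, 0.26, 0.20} → pass.
0 of 3 fail.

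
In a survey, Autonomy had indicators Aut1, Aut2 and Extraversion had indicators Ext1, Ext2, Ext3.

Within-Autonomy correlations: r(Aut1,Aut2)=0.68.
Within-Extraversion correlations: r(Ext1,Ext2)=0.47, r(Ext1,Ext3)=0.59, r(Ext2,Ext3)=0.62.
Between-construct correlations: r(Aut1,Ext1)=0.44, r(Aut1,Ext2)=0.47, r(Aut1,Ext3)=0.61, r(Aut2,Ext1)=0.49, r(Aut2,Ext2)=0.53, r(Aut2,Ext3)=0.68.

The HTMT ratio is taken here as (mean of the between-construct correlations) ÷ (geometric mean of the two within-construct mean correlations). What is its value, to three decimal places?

0.870

Mean heterotrait r = 3.22/6 = 0.5367.
Mean within-Aut = 0.68/1 = 0.6800; mean within-Ext = 1.68/3 = 0.5600.
Geometric mean = √(0.6800 × 0.5600) = 0.6171.
HTMT = 0.5367 / 0.6171 = 0.870.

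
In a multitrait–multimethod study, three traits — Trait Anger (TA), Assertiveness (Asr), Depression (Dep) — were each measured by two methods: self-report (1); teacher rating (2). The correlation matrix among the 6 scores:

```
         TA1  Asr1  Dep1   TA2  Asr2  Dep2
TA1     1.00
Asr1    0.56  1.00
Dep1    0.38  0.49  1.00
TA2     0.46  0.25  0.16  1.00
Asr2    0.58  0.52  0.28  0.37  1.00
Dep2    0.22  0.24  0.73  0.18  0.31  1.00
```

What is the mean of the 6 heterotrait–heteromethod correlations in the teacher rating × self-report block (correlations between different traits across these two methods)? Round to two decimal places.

HTHM values (method 2 × method 1): 0.25, 0.16, 0.58, 0.28, 0.22, 0.24; mean = 1.73/6 = 0.29.

0.29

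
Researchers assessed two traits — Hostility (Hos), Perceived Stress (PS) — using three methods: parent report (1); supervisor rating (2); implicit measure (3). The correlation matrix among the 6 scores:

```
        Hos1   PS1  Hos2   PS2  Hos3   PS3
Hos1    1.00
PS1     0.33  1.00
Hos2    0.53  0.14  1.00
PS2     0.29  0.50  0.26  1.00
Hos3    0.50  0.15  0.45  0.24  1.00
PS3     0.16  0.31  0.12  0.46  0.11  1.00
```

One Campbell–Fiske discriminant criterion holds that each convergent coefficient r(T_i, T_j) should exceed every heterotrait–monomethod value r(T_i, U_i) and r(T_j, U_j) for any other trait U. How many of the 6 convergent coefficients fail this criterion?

1

Checking each validity diagonal entry against its comparison values:
Hos (methods 1·2): 0.53 vs {0.33, 0.26} → pass.
Hos (methods 1·3): 0.50 vs {0.33, 0.11} → pass.
Hos (methods 2·3): 0.45 vs {0.26, 0.11} → pass.
PS (methods 1·2): 0.50 vs {0.33, 0.26} → pass.
PS (methods 1·3): 0.31 vs {0.33, 0.11} → fail.
PS (methods 2·3): 0.46 vs {0.26, 0.11} → pass.
1 of 6 fail.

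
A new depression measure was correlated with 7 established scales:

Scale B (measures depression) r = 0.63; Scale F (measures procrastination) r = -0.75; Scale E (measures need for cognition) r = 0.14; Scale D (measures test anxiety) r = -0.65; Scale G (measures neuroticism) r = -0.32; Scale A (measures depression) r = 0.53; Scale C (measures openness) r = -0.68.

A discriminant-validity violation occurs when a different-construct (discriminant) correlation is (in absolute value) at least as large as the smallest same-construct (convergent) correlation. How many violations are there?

Convergent (same construct = depression): Scale B, Scale A.
Smallest convergent = 0.53. Discriminant |r|: 0.75, 0.14, 0.65, 0.32, 0.68; count ≥ 0.53 → 3.

3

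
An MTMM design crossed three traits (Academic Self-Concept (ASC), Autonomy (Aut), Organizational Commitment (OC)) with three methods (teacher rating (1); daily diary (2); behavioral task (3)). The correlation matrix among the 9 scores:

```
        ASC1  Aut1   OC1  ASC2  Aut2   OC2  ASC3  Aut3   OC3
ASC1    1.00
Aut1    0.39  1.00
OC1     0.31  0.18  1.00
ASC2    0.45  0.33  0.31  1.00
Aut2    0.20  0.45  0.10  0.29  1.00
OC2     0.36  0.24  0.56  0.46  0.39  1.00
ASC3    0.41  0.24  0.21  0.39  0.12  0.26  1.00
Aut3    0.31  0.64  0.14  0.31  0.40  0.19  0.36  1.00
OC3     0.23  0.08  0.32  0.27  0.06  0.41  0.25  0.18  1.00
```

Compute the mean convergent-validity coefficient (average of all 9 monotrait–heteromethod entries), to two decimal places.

0.45

Convergent values: 0.45, 0.41, 0.39, 0.45, 0.64, 0.40, 0.56, 0.32, 0.41; mean = 4.03/9 = 0.45.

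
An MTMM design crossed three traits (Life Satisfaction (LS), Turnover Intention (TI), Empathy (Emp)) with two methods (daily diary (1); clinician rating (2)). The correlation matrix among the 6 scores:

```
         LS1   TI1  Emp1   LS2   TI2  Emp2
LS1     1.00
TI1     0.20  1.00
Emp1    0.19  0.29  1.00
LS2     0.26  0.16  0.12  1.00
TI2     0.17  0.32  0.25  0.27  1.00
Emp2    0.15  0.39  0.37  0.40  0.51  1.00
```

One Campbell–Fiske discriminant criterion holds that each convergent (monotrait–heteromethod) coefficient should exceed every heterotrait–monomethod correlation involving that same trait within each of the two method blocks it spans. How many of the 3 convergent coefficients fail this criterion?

3

Each convergent coefficient versus the relevant comparison correlations:
LS (methods 1·2): 0.26 vs {0.20, 0.27, 0.19, 0.40} → fail.
TI (methods 1·2): 0.32 vs {0.20, 0.27, 0.29, 0.51} → fail.
Emp (methods 1·2): 0.37 vs {0.19, 0.40, 0.29, 0.51} → fail.
3 of 3 fail.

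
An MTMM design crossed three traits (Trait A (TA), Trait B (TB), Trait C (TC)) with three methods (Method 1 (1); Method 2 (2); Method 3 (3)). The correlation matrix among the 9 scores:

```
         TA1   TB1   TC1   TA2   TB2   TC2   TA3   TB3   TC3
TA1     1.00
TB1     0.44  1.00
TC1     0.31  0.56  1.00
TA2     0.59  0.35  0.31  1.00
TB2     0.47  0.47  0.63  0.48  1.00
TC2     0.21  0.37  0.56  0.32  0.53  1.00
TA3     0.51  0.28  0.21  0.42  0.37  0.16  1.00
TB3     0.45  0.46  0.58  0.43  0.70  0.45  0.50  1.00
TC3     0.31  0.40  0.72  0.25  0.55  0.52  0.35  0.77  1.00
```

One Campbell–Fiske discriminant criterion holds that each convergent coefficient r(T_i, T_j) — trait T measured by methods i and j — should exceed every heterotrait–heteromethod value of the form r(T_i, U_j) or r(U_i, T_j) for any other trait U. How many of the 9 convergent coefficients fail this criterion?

Checking each validity diagonal entry against its comparison values:
TA (methods 1·2): 0.59 vs {0.47, 0.35, 0.21, 0.31} → pass.
TA (methods 1·3): 0.51 vs {0.45, 0.28, 0.31, 0.21} → pass.
TA (methods 2·3): 0.42 vs {0.43, 0.37, 0.25, 0.16} → fail.
TB (methods 1·2): 0.47 vs {0.35, 0.47, 0.37, 0.63} → fail.
TB (methods 1·3): 0.46 vs {0.28, 0.45, 0.40, 0.58} → fail.
TB (methods 2·3): 0.70 vs {0.37, 0.43, 0.55, 0.45} → pass.
TC (methods 1·2): 0.56 vs {0.31, 0.21, 0.63, 0.37} → fail.
TC (methods 1·3): 0.72 vs {0.21, 0.31, 0.58, 0.40} → pass.
TC (methods 2·3): 0.52 vs {0.16, 0.25, 0.45, 0.55} → fail.
5 of 9 fail.

5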